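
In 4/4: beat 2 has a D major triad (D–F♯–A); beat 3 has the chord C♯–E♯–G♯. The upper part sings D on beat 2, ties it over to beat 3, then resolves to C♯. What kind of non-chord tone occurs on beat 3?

The harmony at that moment is C♯ major triad (C♯, E♯, G♯); D is not a chord tone.
It is held over (the same pitch as the preceding D) and left by step down to C♯.
Held over from the previous chord and resolving down by step — a suspension.

Suspension.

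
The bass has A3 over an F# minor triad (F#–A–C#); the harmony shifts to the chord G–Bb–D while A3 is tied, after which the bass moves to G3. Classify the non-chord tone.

The harmony at that moment is G minor triad (G, Bb, D); A3 is not a chord tone.
It is held over (the same pitch as the preceding A3) and left by step down to G3.
Held over from the previous chord and resolving down by step — a suspension.

A3 is a suspension.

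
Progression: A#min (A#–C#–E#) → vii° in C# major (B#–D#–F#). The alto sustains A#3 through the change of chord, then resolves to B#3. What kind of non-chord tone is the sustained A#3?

The harmony at that moment is B# diminished triad (B#, D#, F#); A#3 is not a chord tone.
It is held over (the same pitch as the preceding A#3) and left by step up to B#3.
Held over from the previous chord and resolving up by step — a retardation.

A#3 is a retardation.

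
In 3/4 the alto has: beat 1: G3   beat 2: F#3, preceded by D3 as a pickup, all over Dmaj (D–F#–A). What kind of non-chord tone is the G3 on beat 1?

Appoggiatura.

The harmony at that moment is D major triad (D, F#, A); G3 is not a chord tone.
It is approached by leap up from D3 and left by step down to F#3.
Leap in, step out, metrically accented — an appoggiatura.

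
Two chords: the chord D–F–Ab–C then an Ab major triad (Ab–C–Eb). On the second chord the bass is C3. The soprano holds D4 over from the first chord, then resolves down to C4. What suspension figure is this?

At the second chord the bass is C3. The suspended D4 lies a ninth above the bass; after resolving down by step to C4, the interval above the bass becomes an octave.
Suspension figures are named by those two intervals: 9–8.

9–8 suspension.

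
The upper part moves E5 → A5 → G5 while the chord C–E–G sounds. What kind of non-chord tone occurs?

The harmony at that moment is C major triad (C, E, G); A5 is not a chord tone.
It is approached by leap up from E5 and left by step down to G5.
Leap in, step out — an appoggiatura.

A5 is an appoggiatura.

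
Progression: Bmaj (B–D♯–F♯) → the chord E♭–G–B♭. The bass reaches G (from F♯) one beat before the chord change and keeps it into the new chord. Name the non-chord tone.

G is an anticipation.

The harmony at that moment is B major triad (B, D♯, F♯); G is not a chord tone.
It is approached by step up from F♯ and then sustained as the same pitch into the next harmony.
Arriving early and becoming a chord tone when the harmony changes — an anticipation.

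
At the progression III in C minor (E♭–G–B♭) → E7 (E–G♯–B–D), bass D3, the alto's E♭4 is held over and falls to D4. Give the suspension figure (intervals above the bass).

9–8 suspension.

At the second chord the bass is D3. The suspended E♭4 lies a ninth above the bass; after resolving down by step to D4, the interval above the bass becomes an octave.
Suspension figures are named by those two intervals: 9–8.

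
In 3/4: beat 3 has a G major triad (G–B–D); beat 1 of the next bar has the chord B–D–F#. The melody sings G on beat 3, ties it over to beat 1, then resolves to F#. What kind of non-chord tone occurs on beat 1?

Suspension.

The harmony at that moment is B minor triad (B, D, F#); G is not a chord tone.
It is held over (the same pitch as the preceding G) and left by step down to F#.
Held over from the previous chord and resolving down by step — a suspension.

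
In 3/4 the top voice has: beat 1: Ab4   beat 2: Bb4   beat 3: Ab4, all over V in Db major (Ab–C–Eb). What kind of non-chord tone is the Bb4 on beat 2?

Upper neighbor tone.

The harmony at that moment is Ab major triad (Ab, C, Eb); Bb4 is not a chord tone.
It is approached by step up from Ab4 and left by step down to Ab4.
Step away and step back to the same note — a neighbor tone (upper neighbor).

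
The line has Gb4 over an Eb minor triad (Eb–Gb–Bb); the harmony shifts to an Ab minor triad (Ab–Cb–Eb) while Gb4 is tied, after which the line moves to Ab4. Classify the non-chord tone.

Gb4 is a retardation.

The harmony at that moment is Ab minor triad (Ab, Cb, Eb); Gb4 is not a chord tone.
It is held over (the same pitch as the preceding Gb4) and left by step up to Ab4.
Held over from the previous chord and resolving up by step — a retardation.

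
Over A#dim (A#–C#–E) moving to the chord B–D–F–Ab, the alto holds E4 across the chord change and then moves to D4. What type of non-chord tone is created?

E4 is a suspension.

The harmony at that moment is B diminished seventh chord (B, D, F, Ab); E4 is not a chord tone.
It is held over (the same pitch as the preceding E4) and left by step down to D4.
Held over from the previous chord and resolving down by step — a suspension.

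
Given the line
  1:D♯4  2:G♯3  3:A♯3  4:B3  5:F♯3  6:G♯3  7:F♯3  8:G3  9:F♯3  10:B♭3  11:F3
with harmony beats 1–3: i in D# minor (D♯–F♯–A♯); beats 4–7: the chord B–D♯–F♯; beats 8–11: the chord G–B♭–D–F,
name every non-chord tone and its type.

G♯3 (beat 2) — appoggiatura; G♯3 (beat 6) — neighbor tone; F♯3 (beat 9) — escape tone.

The harmony at that moment is D♯ minor triad (D♯, F♯, A♯); G♯3 is not a chord tone.
It is approached by leap down from D♯4 and left by step up to A♯3.
Leap in, step out — an appoggiatura.
The harmony at that moment is B major triad (B, D♯, F♯); G♯3 is not a chord tone.
It is approached by step up from F♯3 and left by step down to F♯3.
Step away and step back to the same note — a neighbor tone (upper neighbor).
The harmony at that moment is G minor seventh chord (G, B♭, D, F); F♯3 is not a chord tone.
It is approached by step down from G3 and left by leap up to B♭3.
Step in, leap out — an escape tone.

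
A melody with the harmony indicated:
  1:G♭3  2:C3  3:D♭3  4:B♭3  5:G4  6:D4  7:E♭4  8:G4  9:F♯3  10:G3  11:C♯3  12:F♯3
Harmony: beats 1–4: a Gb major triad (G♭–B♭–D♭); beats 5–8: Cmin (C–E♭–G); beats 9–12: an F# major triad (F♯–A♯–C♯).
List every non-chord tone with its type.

C3 (beat 2) — appoggiatura; D4 (beat 6) — appoggiatura; G3 (beat 10) — escape tone.

The harmony at that moment is G♭ major triad (G♭, B♭, D♭); C3 is not a chord tone.
It is approached by leap down from G♭3 and left by step up to D♭3.
Leap in, step out — an appoggiatura.
The harmony at that moment is C minor triad (C, E♭, G); D4 is not a chord tone.
It is approached by leap down from G4 and left by step up to E♭4.
Leap in, step out — an appoggiatura.
The harmony at that moment is F♯ major triad (F♯, A♯, C♯); G3 is not a chord tone.
It is approached by step up from F♯3 and left by leap down to C♯3.
Step in, leap out — an escape tone.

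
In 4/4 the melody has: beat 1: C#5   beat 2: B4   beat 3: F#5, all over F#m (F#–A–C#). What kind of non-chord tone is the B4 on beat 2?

The harmony at that moment is F# minor triad (F#, A, C#); B4 is not a chord tone.
It is approached by step down from C#5 and left by leap up to F#5.
Step in, leap out, on a weak beat — an escape tone.

Escape tone.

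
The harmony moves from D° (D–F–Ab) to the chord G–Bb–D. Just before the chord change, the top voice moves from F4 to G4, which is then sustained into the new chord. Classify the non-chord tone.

The harmony at that moment is D diminished triad (D, F, Ab); G4 is not a chord tone.
It is approached by step up from F4 and then sustained as the same pitch into the next harmony.
Arriving early and becoming a chord tone when the harmony changes — an anticipation.

G4 is an anticipation.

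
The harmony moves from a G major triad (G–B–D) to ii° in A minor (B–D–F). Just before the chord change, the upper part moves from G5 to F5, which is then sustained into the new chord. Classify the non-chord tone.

F5 is an anticipation.

The harmony at that moment is G major triad (G, B, D); F5 is not a chord tone.
It is approached by step down from G5 and then sustained as the same pitch into the next harmony.
Arriving early and becoming a chord tone when the harmony changes — an anticipation.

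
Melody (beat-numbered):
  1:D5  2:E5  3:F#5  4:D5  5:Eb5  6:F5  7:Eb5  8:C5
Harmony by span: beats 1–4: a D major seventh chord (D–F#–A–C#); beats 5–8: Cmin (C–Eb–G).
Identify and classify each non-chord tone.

The harmony at that moment is D major seventh chord (D, F#, A, C#); E5 is not a chord tone.
It is approached by step up from D5 and left by step up to F#5.
Step in, step out in the same direction — a passing tone.
The harmony at that moment is C minor triad (C, Eb, G); F5 is not a chord tone.
It is approached by step up from Eb5 and left by step down to Eb5.
Step away and step back to the same note — a neighbor tone (upper neighbor).

E5 (beat 2) — passing tone; F5 (beat 6) — neighbor tone.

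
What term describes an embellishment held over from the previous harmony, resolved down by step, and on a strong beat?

Suspension.

Approach: by preparation — the pitch is first a chord tone, then held (tied or repeated) while the harmony changes under it. Departure: down by step. Metric position: strong.
A prepared dissonance that resolves downward by step — a suspension. (The same figure resolving upward would be a retardation.)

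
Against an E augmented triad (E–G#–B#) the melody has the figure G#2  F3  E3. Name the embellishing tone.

F3 is an appoggiatura.

The harmony at that moment is E augmented triad (E, G#, B#); F3 is not a chord tone.
It is approached by leap up from G#2 and left by step down to E3.
Leap in, step out — an appoggiatura.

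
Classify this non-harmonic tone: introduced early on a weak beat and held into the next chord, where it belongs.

Anticipation.

Approach: ahead of the chord change (typically by step), so it is dissonant against the current harmony. Departure: none — the same pitch is restated or held and is a chord tone of the new harmony.
Dissonant first, consonant once the harmony catches up: the note simply arrives early — an anticipation. (The reverse timing, consonant first and dissonant after the change, would be a suspension or retardation.)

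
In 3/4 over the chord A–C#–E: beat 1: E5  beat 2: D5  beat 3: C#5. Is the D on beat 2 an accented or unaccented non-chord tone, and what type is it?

The harmony at that moment is A major triad (A, C#, E); D5 is not a chord tone.
It is approached by step down from E5 and left by step down to C#5.
Step in, step out in the same direction — a passing tone.
It falls on a weak beat, so it is unaccented.

Unaccented passing tone.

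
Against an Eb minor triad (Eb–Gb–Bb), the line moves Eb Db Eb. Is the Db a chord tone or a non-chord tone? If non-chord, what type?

The harmony at that moment is Eb minor triad (Eb, Gb, Bb); Db is not a chord tone.
It is approached by step down from Eb and left by step up to Eb.
Step away and step back to the same note — a neighbor tone (lower neighbor).

Non-chord tone — a neighbor tone.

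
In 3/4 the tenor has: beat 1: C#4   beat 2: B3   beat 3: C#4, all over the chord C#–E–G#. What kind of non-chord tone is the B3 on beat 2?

Lower neighbor tone.

The harmony at that moment is C# minor triad (C#, E, G#); B3 is not a chord tone.
It is approached by step down from C#4 and left by step up to C#4.
Step away and step back to the same note — a neighbor tone (lower neighbor).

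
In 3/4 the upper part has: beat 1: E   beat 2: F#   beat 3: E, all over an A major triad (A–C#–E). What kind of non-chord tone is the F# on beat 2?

The harmony at that moment is A major triad (A, C#, E); F# is not a chord tone.
It is approached by step up from E and left by step down to E.
Step away and step back to the same note — a neighbor tone (upper neighbor).

Upper neighbor tone.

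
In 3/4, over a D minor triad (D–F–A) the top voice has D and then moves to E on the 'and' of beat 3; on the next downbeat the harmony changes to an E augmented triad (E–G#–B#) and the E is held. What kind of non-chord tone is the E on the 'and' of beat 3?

The harmony at that moment is D minor triad (D, F, A); E is not a chord tone.
It is approached by step up from D and then sustained as the same pitch into the next harmony.
Arriving early and becoming a chord tone when the harmony changes — an anticipation.

Anticipation.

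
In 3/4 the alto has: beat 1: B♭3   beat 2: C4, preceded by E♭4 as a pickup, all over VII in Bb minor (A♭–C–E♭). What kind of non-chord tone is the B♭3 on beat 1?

The harmony at that moment is A♭ major triad (A♭, C, E♭); B♭3 is not a chord tone.
It is approached by leap down from E♭4 and left by step up to C4.
Leap in, step out, metrically accented — an appoggiatura.

Appoggiatura.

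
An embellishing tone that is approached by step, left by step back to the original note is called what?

Approach: by step. Departure: by step in the opposite direction, back to the starting pitch.
Stepwise on both sides but reversing to return to the same chord tone — a neighbor tone. (Had it continued onward in the same direction it would be a passing tone instead.)

Neighbor tone.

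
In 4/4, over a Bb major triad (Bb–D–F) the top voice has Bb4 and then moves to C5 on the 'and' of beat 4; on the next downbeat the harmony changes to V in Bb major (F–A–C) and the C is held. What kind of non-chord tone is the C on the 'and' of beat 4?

The harmony at that moment is Bb major triad (Bb, D, F); C5 is not a chord tone.
It is approached by step up from Bb4 and then sustained as the same pitch into the next harmony.
Arriving early and becoming a chord tone when the harmony changes — an anticipation.

Anticipation.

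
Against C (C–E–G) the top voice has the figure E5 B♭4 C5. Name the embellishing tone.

The harmony at that moment is C major triad (C, E, G); B♭4 is not a chord tone.
It is approached by leap down from E5 and left by step up to C5.
Leap in, step out — an appoggiatura.

B♭4 is an appoggiatura.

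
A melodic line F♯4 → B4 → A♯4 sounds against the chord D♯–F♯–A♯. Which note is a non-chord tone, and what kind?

The harmony at that moment is D♯ minor triad (D♯, F♯, A♯); B4 is not a chord tone.
It is approached by leap up from F♯4 and left by step down to A♯4.
Leap in, step out — an appoggiatura.

B4 is an appoggiatura.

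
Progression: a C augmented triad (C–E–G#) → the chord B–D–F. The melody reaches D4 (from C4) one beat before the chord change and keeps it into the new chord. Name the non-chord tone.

The harmony at that moment is C augmented triad (C, E, G#); D4 is not a chord tone.
It is approached by step up from C4 and then sustained as the same pitch into the next harmony.
Arriving early and becoming a chord tone when the harmony changes — an anticipation.

D4 is an anticipation.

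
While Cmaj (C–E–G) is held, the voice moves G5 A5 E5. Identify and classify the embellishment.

A5 is an escape tone.

The harmony at that moment is C major triad (C, E, G); A5 is not a chord tone.
It is approached by step up from G5 and left by leap down to E5.
Step in, leap out — an escape tone.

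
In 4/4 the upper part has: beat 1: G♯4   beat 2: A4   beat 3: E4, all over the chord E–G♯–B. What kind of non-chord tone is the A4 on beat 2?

Escape tone.

The harmony at that moment is E major triad (E, G♯, B); A4 is not a chord tone.
It is approached by step up from G♯4 and left by leap down to E4.
Step in, leap out, on a weak beat — an escape tone.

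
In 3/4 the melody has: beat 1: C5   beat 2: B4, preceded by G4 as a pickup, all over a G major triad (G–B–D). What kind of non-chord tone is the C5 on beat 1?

The harmony at that moment is G major triad (G, B, D); C5 is not a chord tone.
It is approached by leap up from G4 and left by step down to B4.
Leap in, step out, metrically accented — an appoggiatura.

Appoggiatura.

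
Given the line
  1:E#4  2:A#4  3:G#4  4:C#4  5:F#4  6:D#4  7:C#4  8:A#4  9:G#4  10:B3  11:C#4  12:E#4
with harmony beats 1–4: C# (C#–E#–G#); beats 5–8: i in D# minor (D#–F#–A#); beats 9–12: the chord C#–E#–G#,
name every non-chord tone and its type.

A#4 (beat 2) — appoggiatura; C#4 (beat 7) — escape tone; B3 (beat 10) — appoggiatura.

The harmony at that moment is C# major triad (C#, E#, G#); A#4 is not a chord tone.
It is approached by leap up from E#4 and left by step down to G#4.
Leap in, step out — an appoggiatura.
The harmony at that moment is D# minor triad (D#, F#, A#); C#4 is not a chord tone.
It is approached by step down from D#4 and left by leap up to A#4.
Step in, leap out — an escape tone.
The harmony at that moment is C# major triad (C#, E#, G#); B3 is not a chord tone.
It is approached by leap down from G#4 and left by step up to C#4.
Leap in, step out — an appoggiatura.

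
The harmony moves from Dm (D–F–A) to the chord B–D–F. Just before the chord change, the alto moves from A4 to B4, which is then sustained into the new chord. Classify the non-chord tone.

The harmony at that moment is D minor triad (D, F, A); B4 is not a chord tone.
It is approached by step up from A4 and then sustained as the same pitch into the next harmony.
Arriving early and becoming a chord tone when the harmony changes — an anticipation.

B4 is an anticipation.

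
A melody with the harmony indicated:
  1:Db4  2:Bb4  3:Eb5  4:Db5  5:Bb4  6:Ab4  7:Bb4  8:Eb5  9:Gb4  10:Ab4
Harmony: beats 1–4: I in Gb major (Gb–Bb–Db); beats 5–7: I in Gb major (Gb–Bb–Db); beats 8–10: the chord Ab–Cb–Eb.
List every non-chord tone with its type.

The harmony at that moment is Gb major triad (Gb, Bb, Db); Eb5 is not a chord tone.
It is approached by leap up from Bb4 and left by step down to Db5.
Leap in, step out — an appoggiatura.
The harmony at that moment is Gb major triad (Gb, Bb, Db); Ab4 is not a chord tone.
It is approached by step down from Bb4 and left by step up to Bb4.
Step away and step back to the same note — a neighbor tone (lower neighbor).
The harmony at that moment is Ab minor triad (Ab, Cb, Eb); Gb4 is not a chord tone.
It is approached by leap down from Eb5 and left by step up to Ab4.
Leap in, step out — an appoggiatura.

Eb5 (beat 3) — appoggiatura; Ab4 (beat 6) — neighbor tone; Gb4 (beat 9) — appoggiatura.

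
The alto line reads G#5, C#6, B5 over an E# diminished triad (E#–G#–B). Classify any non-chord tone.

The harmony at that moment is E# diminished triad (E#, G#, B); C#6 is not a chord tone.
It is approached by leap up from G#5 and left by step down to B5.
Leap in, step out — an appoggiatura.

C#6 is an appoggiatura.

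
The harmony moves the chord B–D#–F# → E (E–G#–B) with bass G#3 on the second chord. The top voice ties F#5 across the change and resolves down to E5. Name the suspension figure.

7–6 suspension.

At the second chord the bass is G#3. The suspended F#5 lies a seventh above the bass; after resolving down by step to E5, the interval above the bass becomes a sixth.
Suspension figures are named by those two intervals: 7–6.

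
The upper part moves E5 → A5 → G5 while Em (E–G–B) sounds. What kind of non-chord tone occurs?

The harmony at that moment is E minor triad (E, G, B); A5 is not a chord tone.
It is approached by leap up from E5 and left by step down to G5.
Leap in, step out — an appoggiatura.

A5 is an appoggiatura.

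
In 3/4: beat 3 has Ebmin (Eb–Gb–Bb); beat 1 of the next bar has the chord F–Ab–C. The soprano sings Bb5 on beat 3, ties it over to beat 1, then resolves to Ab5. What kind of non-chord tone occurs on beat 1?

The harmony at that moment is F minor triad (F, Ab, C); Bb5 is not a chord tone.
It is held over (the same pitch as the preceding Bb5) and left by step down to Ab5.
Held over from the previous chord and resolving down by step — a suspension.

Suspension.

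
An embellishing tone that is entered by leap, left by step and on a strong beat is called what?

Approach: by leap. Departure: by step. Metric position: strong.
Leap in, step out, in a metrically strong position — an appoggiatura. (It is the mirror image of the escape tone, which steps in and leaps out from a weak position.)

Appoggiatura.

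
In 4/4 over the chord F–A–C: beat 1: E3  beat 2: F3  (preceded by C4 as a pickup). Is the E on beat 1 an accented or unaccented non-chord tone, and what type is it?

The harmony at that moment is F major triad (F, A, C); E3 is not a chord tone.
It is approached by leap down from C4 and left by step up to F3.
Leap in, step out — an appoggiatura.
It falls on the downbeat, so it is accented.

Accented appoggiatura.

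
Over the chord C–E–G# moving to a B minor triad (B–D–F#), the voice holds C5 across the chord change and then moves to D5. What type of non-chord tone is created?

The harmony at that moment is B minor triad (B, D, F#); C5 is not a chord tone.
It is held over (the same pitch as the preceding C5) and left by step up to D5.
Held over from the previous chord and resolving up by step — a retardation.

C5 is a retardation.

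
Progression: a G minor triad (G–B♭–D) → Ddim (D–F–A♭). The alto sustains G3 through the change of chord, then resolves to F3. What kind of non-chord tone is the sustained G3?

The harmony at that moment is D diminished triad (D, F, A♭); G3 is not a chord tone.
It is held over (the same pitch as the preceding G3) and left by step down to F3.
Held over from the previous chord and resolving down by step — a suspension.

G3 is a suspension.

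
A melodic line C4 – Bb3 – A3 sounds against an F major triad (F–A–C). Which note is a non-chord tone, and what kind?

The harmony at that moment is F major triad (F, A, C); Bb3 is not a chord tone.
It is approached by step down from C4 and left by step down to A3.
Step in, step out in the same direction — a passing tone.

Bb3 is a passing tone.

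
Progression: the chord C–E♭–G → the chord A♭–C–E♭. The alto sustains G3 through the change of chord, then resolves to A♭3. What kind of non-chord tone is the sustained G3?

G3 is a retardation.

The harmony at that moment is A♭ major triad (A♭, C, E♭); G3 is not a chord tone.
It is held over (the same pitch as the preceding G3) and left by step up to A♭3.
Held over from the previous chord and resolving up by step — a retardation.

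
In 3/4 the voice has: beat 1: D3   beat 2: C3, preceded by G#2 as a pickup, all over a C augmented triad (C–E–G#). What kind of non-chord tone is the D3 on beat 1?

The harmony at that moment is C augmented triad (C, E, G#); D3 is not a chord tone.
It is approached by leap up from G#2 and left by step down to C3.
Leap in, step out, metrically accented — an appoggiatura.

Appoggiatura.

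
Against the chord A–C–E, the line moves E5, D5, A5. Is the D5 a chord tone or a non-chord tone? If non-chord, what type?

Non-chord tone — an escape tone.

The harmony at that moment is A minor triad (A, C, E); D5 is not a chord tone.
It is approached by step down from E5 and left by leap up to A5.
Step in, leap out — an escape tone.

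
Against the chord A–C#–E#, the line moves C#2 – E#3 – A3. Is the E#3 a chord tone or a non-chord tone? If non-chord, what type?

A augmented triad contains A, C#, E#; E# is the fifth, so it is a chord tone.

Chord tone (the fifth of A augmented triad).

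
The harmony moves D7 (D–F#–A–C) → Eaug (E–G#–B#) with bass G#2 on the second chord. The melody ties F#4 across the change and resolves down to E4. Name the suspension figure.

At the second chord the bass is G#2. The suspended F#4 lies a seventh above the bass; after resolving down by step to E4, the interval above the bass becomes a sixth.
Suspension figures are named by those two intervals: 7–6.

7–6 suspension.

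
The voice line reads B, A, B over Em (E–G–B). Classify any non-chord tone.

A is a neighbor tone.

The harmony at that moment is E minor triad (E, G, B); A is not a chord tone.
It is approached by step down from B and left by step up to B.
Step away and step back to the same note — a neighbor tone (lower neighbor).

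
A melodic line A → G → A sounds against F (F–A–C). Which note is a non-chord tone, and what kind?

The harmony at that moment is F major triad (F, A, C); G is not a chord tone.
It is approached by step down from A and left by step up to A.
Step away and step back to the same note — a neighbor tone (lower neighbor).

G is a neighbor tone.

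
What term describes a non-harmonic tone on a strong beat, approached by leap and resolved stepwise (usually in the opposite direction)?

Appoggiatura.

Approach: by leap. Departure: by step. Metric position: strong.
Leap in, step out, in a metrically strong position — an appoggiatura. (It is the mirror image of the escape tone, which steps in and leaps out from a weak position.)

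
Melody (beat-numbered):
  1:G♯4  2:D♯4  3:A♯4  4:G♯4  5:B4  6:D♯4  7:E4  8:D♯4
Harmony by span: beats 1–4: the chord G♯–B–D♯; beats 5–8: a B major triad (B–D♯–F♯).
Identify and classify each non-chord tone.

The harmony at that moment is G♯ minor triad (G♯, B, D♯); A♯4 is not a chord tone.
It is approached by leap up from D♯4 and left by step down to G♯4.
Leap in, step out — an appoggiatura.
The harmony at that moment is B major triad (B, D♯, F♯); E4 is not a chord tone.
It is approached by step up from D♯4 and left by step down to D♯4.
Step away and step back to the same note — a neighbor tone (upper neighbor).

A♯4 (beat 3) — appoggiatura; E4 (beat 7) — neighbor tone.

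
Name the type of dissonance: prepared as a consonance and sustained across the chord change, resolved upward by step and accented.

Retardation.

Approach: by preparation — the pitch is first a chord tone, then held (tied or repeated) while the harmony changes under it. Departure: up by step. Metric position: strong.
A prepared dissonance that resolves upward by step — a retardation. (The same figure resolving downward would be a suspension.)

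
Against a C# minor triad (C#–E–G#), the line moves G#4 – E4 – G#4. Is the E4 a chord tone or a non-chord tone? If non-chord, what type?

C# minor triad contains C#, E, G#; E is the third, so it is a chord tone.

Chord tone (the third of C# minor triad).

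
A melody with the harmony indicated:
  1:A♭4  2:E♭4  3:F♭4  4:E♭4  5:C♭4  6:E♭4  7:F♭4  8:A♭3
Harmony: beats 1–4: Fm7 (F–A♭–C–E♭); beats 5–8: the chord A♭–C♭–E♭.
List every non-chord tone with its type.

The harmony at that moment is F minor seventh chord (F, A♭, C, E♭); F♭4 is not a chord tone.
It is approached by step up from E♭4 and left by step down to E♭4.
Step away and step back to the same note — a neighbor tone (upper neighbor).
The harmony at that moment is A♭ minor triad (A♭, C♭, E♭); F♭4 is not a chord tone.
It is approached by step up from E♭4 and left by leap down to A♭3.
Step in, leap out — an escape tone.

F♭4 (beat 3) — neighbor tone; F♭4 (beat 7) — escape tone.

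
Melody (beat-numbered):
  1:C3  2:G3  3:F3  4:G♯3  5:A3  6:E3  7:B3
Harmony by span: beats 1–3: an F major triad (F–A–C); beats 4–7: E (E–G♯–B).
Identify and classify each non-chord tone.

G3 (beat 2) — appoggiatura; A3 (beat 5) — escape tone.

The harmony at that moment is F major triad (F, A, C); G3 is not a chord tone.
It is approached by leap up from C3 and left by step down to F3.
Leap in, step out — an appoggiatura.
The harmony at that moment is E major triad (E, G♯, B); A3 is not a chord tone.
It is approached by step up from G♯3 and left by leap down to E3.
Step in, leap out — an escape tone.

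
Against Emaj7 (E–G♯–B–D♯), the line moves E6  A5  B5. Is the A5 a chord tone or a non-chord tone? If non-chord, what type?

Non-chord tone — an appoggiatura.

The harmony at that moment is E major seventh chord (E, G♯, B, D♯); A5 is not a chord tone.
It is approached by leap down from E6 and left by step up to B5.
Leap in, step out — an appoggiatura.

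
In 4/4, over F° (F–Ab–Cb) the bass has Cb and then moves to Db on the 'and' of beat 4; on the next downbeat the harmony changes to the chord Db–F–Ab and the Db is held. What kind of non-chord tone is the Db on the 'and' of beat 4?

Anticipation.

The harmony at that moment is F diminished triad (F, Ab, Cb); Db is not a chord tone.
It is approached by step up from Cb and then sustained as the same pitch into the next harmony.
Arriving early and becoming a chord tone when the harmony changes — an anticipation.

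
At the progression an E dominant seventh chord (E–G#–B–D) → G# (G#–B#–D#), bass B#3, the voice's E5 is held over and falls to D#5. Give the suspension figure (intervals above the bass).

At the second chord the bass is B#3. The suspended E5 lies a fourth above the bass; after resolving down by step to D#5, the interval above the bass becomes a third.
Suspension figures are named by those two intervals: 4–3.

4–3 suspension.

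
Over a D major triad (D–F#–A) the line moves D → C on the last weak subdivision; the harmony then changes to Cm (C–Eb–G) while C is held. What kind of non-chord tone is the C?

C is an anticipation.

The harmony at that moment is D major triad (D, F#, A); C is not a chord tone.
It is approached by step down from D and then sustained as the same pitch into the next harmony.
Arriving early and becoming a chord tone when the harmony changes — an anticipation.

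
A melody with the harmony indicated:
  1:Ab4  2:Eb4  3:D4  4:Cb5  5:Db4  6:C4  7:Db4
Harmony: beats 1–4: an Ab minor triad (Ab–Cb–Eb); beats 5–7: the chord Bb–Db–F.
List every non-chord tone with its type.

The harmony at that moment is Ab minor triad (Ab, Cb, Eb); D4 is not a chord tone.
It is approached by step down from Eb4 and left by leap up to Cb5.
Step in, leap out — an escape tone.
The harmony at that moment is Bb minor triad (Bb, Db, F); C4 is not a chord tone.
It is approached by step down from Db4 and left by step up to Db4.
Step away and step back to the same note — a neighbor tone (lower neighbor).

D4 (beat 3) — escape tone; C4 (beat 6) — neighbor tone.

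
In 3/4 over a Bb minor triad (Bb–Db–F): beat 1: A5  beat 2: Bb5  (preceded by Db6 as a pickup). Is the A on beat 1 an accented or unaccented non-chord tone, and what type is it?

Accented appoggiatura.

The harmony at that moment is Bb minor triad (Bb, Db, F); A5 is not a chord tone.
It is approached by leap down from Db6 and left by step up to Bb5.
Leap in, step out — an appoggiatura.
It falls on the downbeat, so it is accented.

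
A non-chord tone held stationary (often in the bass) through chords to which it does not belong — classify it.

Pedal tone.

Approach: none. Departure: none — a single pitch is sustained while the chords change around it, passing through harmonies that do not contain it.
No melodic motion at all; the dissonance is created entirely by the moving harmonies against the stationary note — a pedal tone (pedal point).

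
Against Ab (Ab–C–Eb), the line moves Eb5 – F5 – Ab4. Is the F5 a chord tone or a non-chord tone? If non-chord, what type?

The harmony at that moment is Ab major triad (Ab, C, Eb); F5 is not a chord tone.
It is approached by step up from Eb5 and left by leap down to Ab4.
Step in, leap out — an escape tone.

Non-chord tone — an escape tone.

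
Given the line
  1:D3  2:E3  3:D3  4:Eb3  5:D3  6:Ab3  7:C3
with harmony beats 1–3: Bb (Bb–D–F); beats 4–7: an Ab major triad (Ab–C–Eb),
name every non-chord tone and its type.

E3 (beat 2) — neighbor tone; D3 (beat 5) — escape tone.

The harmony at that moment is Bb major triad (Bb, D, F); E3 is not a chord tone.
It is approached by step up from D3 and left by step down to D3.
Step away and step back to the same note — a neighbor tone (upper neighbor).
The harmony at that moment is Ab major triad (Ab, C, Eb); D3 is not a chord tone.
It is approached by step down from Eb3 and left by leap up to Ab3.
Step in, leap out — an escape tone.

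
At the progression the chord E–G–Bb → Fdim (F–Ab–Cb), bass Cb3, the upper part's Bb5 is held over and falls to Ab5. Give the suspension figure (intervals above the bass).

At the second chord the bass is Cb3. The suspended Bb5 lies a seventh above the bass; after resolving down by step to Ab5, the interval above the bass becomes a sixth.
Suspension figures are named by those two intervals: 7–6.

7–6 suspension.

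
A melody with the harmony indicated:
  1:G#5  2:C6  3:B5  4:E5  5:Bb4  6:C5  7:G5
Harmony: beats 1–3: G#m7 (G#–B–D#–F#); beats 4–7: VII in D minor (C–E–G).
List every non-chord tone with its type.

C6 (beat 2) — appoggiatura; Bb4 (beat 5) — appoggiatura.

The harmony at that moment is G# minor seventh chord (G#, B, D#, F#); C6 is not a chord tone.
It is approached by leap up from G#5 and left by step down to B5.
Leap in, step out — an appoggiatura.
The harmony at that moment is C major triad (C, E, G); Bb4 is not a chord tone.
It is approached by leap down from E5 and left by step up to C5.
Leap in, step out — an appoggiatura.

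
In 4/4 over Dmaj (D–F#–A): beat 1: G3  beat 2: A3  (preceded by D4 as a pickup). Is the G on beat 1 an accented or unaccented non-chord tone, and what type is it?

Accented appoggiatura.

The harmony at that moment is D major triad (D, F#, A); G3 is not a chord tone.
It is approached by leap down from D4 and left by step up to A3.
Leap in, step out — an appoggiatura.
It falls on the downbeat, so it is accented.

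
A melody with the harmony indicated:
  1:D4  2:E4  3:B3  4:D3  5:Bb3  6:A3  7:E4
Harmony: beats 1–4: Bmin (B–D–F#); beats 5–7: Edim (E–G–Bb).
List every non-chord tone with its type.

The harmony at that moment is B minor triad (B, D, F#); E4 is not a chord tone.
It is approached by step up from D4 and left by leap down to B3.
Step in, leap out — an escape tone.
The harmony at that moment is E diminished triad (E, G, Bb); A3 is not a chord tone.
It is approached by step down from Bb3 and left by leap up to E4.
Step in, leap out — an escape tone.

E4 (beat 2) — escape tone; A3 (beat 6) — escape tone.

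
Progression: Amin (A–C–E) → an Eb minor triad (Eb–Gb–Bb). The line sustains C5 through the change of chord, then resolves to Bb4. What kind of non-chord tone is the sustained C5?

C5 is a suspension.

The harmony at that moment is Eb minor triad (Eb, Gb, Bb); C5 is not a chord tone.
It is held over (the same pitch as the preceding C5) and left by step down to Bb4.
Held over from the previous chord and resolving down by step — a suspension.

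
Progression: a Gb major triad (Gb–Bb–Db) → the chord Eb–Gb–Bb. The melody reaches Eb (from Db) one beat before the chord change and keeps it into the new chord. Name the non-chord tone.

The harmony at that moment is Gb major triad (Gb, Bb, Db); Eb is not a chord tone.
It is approached by step up from Db and then sustained as the same pitch into the next harmony.
Arriving early and becoming a chord tone when the harmony changes — an anticipation.

Eb is an anticipation.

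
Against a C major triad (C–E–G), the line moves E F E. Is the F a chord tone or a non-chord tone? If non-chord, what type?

Non-chord tone — a neighbor tone.

The harmony at that moment is C major triad (C, E, G); F is not a chord tone.
It is approached by step up from E and left by step down to E.
Step away and step back to the same note — a neighbor tone (upper neighbor).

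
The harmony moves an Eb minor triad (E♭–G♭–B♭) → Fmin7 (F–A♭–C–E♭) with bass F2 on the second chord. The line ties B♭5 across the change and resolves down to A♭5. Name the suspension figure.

At the second chord the bass is F2. The suspended B♭5 lies a fourth above the bass; after resolving down by step to A♭5, the interval above the bass becomes a third.
Suspension figures are named by those two intervals: 4–3.

4–3 suspension.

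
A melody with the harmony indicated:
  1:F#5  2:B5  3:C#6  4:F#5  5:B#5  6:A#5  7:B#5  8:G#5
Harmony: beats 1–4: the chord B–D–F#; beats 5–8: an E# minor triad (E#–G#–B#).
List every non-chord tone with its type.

C#6 (beat 3) — escape tone; A#5 (beat 6) — neighbor tone.

The harmony at that moment is B minor triad (B, D, F#); C#6 is not a chord tone.
It is approached by step up from B5 and left by leap down to F#5.
Step in, leap out — an escape tone.
The harmony at that moment is E# minor triad (E#, G#, B#); A#5 is not a chord tone.
It is approached by step down from B#5 and left by step up to B#5.
Step away and step back to the same note — a neighbor tone (lower neighbor).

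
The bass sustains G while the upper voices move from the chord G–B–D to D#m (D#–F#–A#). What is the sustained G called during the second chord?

Pedal tone (pedal point).

The harmony at that moment is D# minor triad (D#, F#, A#); G is not a chord tone.
It is held over (the same pitch as the preceding G) and then sustained as the same pitch into the next harmony.
Sustained through a change of harmony — a pedal tone.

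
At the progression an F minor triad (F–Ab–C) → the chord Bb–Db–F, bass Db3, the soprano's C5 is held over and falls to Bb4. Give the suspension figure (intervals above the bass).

7–6 suspension.

At the second chord the bass is Db3. The suspended C5 lies a seventh above the bass; after resolving down by step to Bb4, the interval above the bass becomes a sixth.
Suspension figures are named by those two intervals: 7–6.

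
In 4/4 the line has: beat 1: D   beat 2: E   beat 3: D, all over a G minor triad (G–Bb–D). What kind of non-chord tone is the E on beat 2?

The harmony at that moment is G minor triad (G, Bb, D); E is not a chord tone.
It is approached by step up from D and left by step down to D.
Step away and step back to the same note — a neighbor tone (upper neighbor).

Upper neighbor tone.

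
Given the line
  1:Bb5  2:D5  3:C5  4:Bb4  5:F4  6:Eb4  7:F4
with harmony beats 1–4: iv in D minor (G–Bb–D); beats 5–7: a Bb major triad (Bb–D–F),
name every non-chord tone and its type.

C5 (beat 3) — passing tone; Eb4 (beat 6) — neighbor tone.

The harmony at that moment is G minor triad (G, Bb, D); C5 is not a chord tone.
It is approached by step down from D5 and left by step down to Bb4.
Step in, step out in the same direction — a passing tone.
The harmony at that moment is Bb major triad (Bb, D, F); Eb4 is not a chord tone.
It is approached by step down from F4 and left by step up to F4.
Step away and step back to the same note — a neighbor tone (lower neighbor).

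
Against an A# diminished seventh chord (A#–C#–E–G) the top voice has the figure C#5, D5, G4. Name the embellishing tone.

D5 is an escape tone.

The harmony at that moment is A# diminished seventh chord (A#, C#, E, G); D5 is not a chord tone.
It is approached by step up from C#5 and left by leap down to G4.
Step in, leap out — an escape tone.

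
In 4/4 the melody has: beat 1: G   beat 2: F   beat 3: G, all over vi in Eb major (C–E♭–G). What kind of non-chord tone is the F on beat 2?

The harmony at that moment is C minor triad (C, E♭, G); F is not a chord tone.
It is approached by step down from G and left by step up to G.
Step away and step back to the same note — a neighbor tone (lower neighbor).

Lower neighbor tone.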